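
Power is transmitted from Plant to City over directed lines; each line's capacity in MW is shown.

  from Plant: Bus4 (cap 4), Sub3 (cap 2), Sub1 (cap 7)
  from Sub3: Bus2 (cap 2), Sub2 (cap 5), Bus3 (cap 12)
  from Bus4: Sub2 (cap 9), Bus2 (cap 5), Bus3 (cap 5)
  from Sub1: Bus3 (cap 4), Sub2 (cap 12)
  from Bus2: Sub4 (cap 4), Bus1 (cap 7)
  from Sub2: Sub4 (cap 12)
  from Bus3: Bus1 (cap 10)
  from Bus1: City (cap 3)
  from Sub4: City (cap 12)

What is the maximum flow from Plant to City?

13

Augment Plant→Sub3→Bus2→Bus1→City: bottleneck 2, flow now 2.
Augment Plant→Bus4→Bus2→Bus1→City: bottleneck 1, flow now 3.
Augment Plant→Bus4→Bus2→Sub4→City: bottleneck 3, flow now 6.
Augment Plant→Sub1→Sub2→Sub4→City: bottleneck 7, flow now 13.
No augmenting path remains; maximum flow = 13.
In the residual graph, reachable from Plant: {Plant}.
Min-cut edges: Plant→Sub3 (2), Plant→Bus4 (4), Plant→Sub1 (7); capacity 2 + 4 + 7 = 13.
This cut is saturated, so no flow can exceed 13.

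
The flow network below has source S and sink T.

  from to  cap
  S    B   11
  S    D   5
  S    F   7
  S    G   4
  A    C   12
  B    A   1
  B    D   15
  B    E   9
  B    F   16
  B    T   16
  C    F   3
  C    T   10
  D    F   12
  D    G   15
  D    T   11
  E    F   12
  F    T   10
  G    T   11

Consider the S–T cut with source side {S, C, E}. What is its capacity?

Edges leaving {S, C, E}: S→B (11), S→D (5), S→F (7), S→G (4), C→F (3), C→T (10), E→F (12).
Cut capacity = 11 + 5 + 7 + 4 + 3 + 10 + 12 = 52.

52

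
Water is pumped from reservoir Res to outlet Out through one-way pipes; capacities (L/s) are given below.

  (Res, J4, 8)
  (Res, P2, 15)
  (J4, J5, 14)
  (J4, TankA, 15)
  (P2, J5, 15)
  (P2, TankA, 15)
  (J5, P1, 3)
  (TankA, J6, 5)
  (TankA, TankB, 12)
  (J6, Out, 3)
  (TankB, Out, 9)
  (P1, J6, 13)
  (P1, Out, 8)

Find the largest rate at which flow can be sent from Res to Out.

Augment Res→J4→J5→P1→Out: bottleneck 3, flow now 3.
Augment Res→J4→TankA→J6→Out: bottleneck 3, flow now 6.
Augment Res→J4→TankA→TankB→Out: bottleneck 2, flow now 8.
Augment Res→P2→TankA→TankB→Out: bottleneck 7, flow now 15.
No augmenting path remains; maximum flow = 15.
In the residual graph, reachable from Res: {Res, J4, P2, J5, TankA, J6, TankB}.
Min-cut edges: J5→P1 (3), J6→Out (3), TankB→Out (9); capacity 3 + 3 + 9 = 15.
This cut is saturated, so no flow can exceed 15.

15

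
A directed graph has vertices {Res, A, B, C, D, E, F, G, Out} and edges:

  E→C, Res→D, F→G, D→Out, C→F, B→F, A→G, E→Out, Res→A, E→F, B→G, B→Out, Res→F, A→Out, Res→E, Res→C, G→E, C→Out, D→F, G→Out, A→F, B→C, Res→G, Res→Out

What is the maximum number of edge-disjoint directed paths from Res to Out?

6

Assign every edge capacity 1; by Menger, the answer equals the max flow.
Path Res→Out (+1); total 1.
Path Res→A→Out (+1); total 2.
Path Res→C→Out (+1); total 3.
Path Res→D→Out (+1); total 4.
Path Res→E→Out (+1); total 5.
Path Res→G→Out (+1); total 6.
No residual Res→Out path; max flow = 6.
Certifying cut of size 6: {C→Out, E→Out, G→Out, Res→A, Res→D, Res→Out}.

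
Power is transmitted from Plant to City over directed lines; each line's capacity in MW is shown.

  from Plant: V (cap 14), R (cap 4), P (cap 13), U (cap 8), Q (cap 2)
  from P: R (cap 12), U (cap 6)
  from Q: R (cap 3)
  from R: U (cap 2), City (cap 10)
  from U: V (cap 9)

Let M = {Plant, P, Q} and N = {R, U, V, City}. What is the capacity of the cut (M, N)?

Edges leaving {Plant, P, Q}: Plant→R (4), Plant→U (8), Plant→V (14), P→R (12), P→U (6), Q→R (3).
Cut capacity = 4 + 8 + 14 + 12 + 6 + 3 = 47.

47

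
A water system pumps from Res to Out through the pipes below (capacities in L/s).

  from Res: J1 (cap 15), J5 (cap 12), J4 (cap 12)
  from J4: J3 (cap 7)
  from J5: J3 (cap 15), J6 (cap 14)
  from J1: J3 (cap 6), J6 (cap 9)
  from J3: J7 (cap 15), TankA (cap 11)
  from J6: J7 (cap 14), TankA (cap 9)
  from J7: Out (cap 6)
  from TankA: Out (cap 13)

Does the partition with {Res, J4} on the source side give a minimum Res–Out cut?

No — its capacity is 34, but the minimum cut has capacity 19.

Given cut capacity: 12 + 15 + 7 = 34.
Augment Res→J4→J3→J7→Out: bottleneck 6, flow now 6.
Augment Res→J4→J3→TankA→Out: bottleneck 1, flow now 7.
Augment Res→J5→J3→TankA→Out: bottleneck 10, flow now 17.
Augment Res→J5→J6→TankA→Out: bottleneck 2, flow now 19.
No augmenting path remains; maximum flow = 19.
In the residual graph, reachable from Res: {Res, J4, J5, J1, J3, J6, J7, TankA}.
Min-cut edges: J7→Out (6), TankA→Out (13); capacity 6 + 13 = 19.
Cut capacity 34 exceeds the max flow 19, so it is not minimum.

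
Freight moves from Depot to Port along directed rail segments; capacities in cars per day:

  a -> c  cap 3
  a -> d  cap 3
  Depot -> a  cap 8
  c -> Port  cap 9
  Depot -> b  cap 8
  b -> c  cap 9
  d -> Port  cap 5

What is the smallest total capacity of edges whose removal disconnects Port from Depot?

Augment Depot→a→c→Port: bottleneck 3, flow now 3.
Augment Depot→a→d→Port: bottleneck 3, flow now 6.
Augment Depot→b→c→Port: bottleneck 6, flow now 12.
No augmenting path remains; maximum flow = 12.
By max-flow min-cut, the minimum cut capacity equals the max flow.
In the residual graph, reachable from Depot: {Depot, a, b, c}.
Min-cut edges: a→d (3), c→Port (9); capacity 3 + 9 = 12.

12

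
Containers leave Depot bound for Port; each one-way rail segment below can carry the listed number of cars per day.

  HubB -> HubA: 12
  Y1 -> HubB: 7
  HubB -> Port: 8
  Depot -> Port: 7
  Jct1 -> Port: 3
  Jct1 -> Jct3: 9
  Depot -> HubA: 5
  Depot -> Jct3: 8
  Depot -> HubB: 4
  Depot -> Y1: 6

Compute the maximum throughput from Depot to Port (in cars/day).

15

Augment Depot→Port: bottleneck 7, flow now 7.
Augment Depot→HubB→Port: bottleneck 4, flow now 11.
Augment Depot→Y1→HubB→Port: bottleneck 4, flow now 15.
No augmenting path remains; maximum flow = 15.
In the residual graph, reachable from Depot: {Depot, Y1, HubB, Jct3, HubA}.
Min-cut edges: Depot→Port (7), HubB→Port (8); capacity 7 + 8 = 15.
This cut is saturated, so no flow can exceed 15.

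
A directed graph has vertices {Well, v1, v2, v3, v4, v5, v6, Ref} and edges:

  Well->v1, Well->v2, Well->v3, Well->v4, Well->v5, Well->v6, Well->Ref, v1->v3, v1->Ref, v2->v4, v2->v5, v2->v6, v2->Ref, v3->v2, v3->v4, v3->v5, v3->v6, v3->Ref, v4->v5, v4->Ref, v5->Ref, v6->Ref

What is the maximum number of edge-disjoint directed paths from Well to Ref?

7

Assign every edge capacity 1; by Menger, the answer equals the max flow.
Path Well→Ref (+1); total 1.
Path Well→v1→Ref (+1); total 2.
Path Well→v2→Ref (+1); total 3.
Path Well→v3→Ref (+1); total 4.
Path Well→v4→Ref (+1); total 5.
Path Well→v5→Ref (+1); total 6.
Path Well→v6→Ref (+1); total 7.
No residual Well→Ref path; max flow = 7.
Certifying cut of size 7: {Well→Ref, Well→v1, Well→v2, Well→v3, Well→v4, Well→v5, Well→v6}.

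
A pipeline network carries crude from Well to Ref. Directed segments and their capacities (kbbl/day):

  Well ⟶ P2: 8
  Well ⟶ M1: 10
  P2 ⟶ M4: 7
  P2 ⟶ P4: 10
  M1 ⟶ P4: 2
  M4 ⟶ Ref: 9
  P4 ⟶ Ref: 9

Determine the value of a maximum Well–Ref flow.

Augment Well→P2→M4→Ref: bottleneck 7, flow now 7.
Augment Well→P2→P4→Ref: bottleneck 1, flow now 8.
Augment Well→M1→P4→Ref: bottleneck 2, flow now 10.
No augmenting path remains; maximum flow = 10.
In the residual graph, reachable from Well: {Well, M1}.
Min-cut edges: Well→P2 (8), M1→P4 (2); capacity 8 + 2 = 10.
This cut is saturated, so no flow can exceed 10.

10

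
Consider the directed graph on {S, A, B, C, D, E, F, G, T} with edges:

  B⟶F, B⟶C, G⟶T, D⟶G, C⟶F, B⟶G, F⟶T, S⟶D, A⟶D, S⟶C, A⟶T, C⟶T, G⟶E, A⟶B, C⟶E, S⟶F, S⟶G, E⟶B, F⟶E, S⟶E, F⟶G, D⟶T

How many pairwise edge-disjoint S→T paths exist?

4

Assign every edge capacity 1; by Menger, the answer equals the max flow.
Path S→C→T (+1); total 1.
Path S→D→T (+1); total 2.
Path S→F→T (+1); total 3.
Path S→G→T (+1); total 4.
No residual S→T path; max flow = 4.
Certifying cut of size 4: {C→T, F→T, G→T, S→D}.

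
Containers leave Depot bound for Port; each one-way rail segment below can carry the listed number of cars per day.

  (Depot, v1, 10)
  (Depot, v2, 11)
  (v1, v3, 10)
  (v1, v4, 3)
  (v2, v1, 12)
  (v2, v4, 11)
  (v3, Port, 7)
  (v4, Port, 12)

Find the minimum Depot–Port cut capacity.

Augment Depot→v1→v3→Port: bottleneck 7, flow now 7.
Augment Depot→v1→v4→Port: bottleneck 3, flow now 10.
Augment Depot→v2→v4→Port: bottleneck 9, flow now 19.
No augmenting path remains; maximum flow = 19.
By max-flow min-cut, the minimum cut capacity equals the max flow.
In the residual graph, reachable from Depot: {Depot, v1, v2, v3, v4}.
Min-cut edges: v3→Port (7), v4→Port (12); capacity 7 + 12 = 19.

19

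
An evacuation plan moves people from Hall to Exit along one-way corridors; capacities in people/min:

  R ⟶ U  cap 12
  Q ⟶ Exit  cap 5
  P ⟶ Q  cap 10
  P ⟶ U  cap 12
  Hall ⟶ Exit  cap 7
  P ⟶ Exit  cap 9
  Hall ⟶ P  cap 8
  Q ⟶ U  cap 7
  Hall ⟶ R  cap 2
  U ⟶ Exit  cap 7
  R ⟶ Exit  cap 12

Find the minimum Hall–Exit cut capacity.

Augment Hall→Exit: bottleneck 7, flow now 7.
Augment Hall→P→Exit: bottleneck 8, flow now 15.
Augment Hall→R→Exit: bottleneck 2, flow now 17.
No augmenting path remains; maximum flow = 17.
By max-flow min-cut, the minimum cut capacity equals the max flow.
In the residual graph, reachable from Hall: {Hall}.
Min-cut edges: Hall→P (8), Hall→R (2), Hall→Exit (7); capacity 8 + 2 + 7 = 17.

17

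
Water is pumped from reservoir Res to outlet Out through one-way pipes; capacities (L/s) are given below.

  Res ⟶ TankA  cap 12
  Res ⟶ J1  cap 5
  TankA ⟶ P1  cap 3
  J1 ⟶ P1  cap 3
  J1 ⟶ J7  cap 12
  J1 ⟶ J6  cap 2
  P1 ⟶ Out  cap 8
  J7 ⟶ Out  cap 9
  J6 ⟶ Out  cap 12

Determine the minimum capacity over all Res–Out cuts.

8

Augment Res→TankA→P1→Out: bottleneck 3, flow now 3.
Augment Res→J1→P1→Out: bottleneck 3, flow now 6.
Augment Res→J1→J7→Out: bottleneck 2, flow now 8.
No augmenting path remains; maximum flow = 8.
By max-flow min-cut, the minimum cut capacity equals the max flow.
In the residual graph, reachable from Res: {Res, TankA}.
Min-cut edges: Res→J1 (5), TankA→P1 (3); capacity 5 + 3 = 8.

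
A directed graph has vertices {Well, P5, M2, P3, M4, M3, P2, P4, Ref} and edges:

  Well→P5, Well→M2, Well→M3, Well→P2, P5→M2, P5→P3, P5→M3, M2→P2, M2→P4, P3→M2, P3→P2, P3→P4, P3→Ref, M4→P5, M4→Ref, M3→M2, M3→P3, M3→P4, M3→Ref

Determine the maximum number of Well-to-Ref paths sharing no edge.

2

Assign every edge capacity 1; by Menger, the answer equals the max flow.
Path Well→M3→Ref (+1); total 1.
Path Well→P5→P3→Ref (+1); total 2.
No residual Well→Ref path; max flow = 2.
Certifying cut of size 2: {Well→M3, Well→P5}.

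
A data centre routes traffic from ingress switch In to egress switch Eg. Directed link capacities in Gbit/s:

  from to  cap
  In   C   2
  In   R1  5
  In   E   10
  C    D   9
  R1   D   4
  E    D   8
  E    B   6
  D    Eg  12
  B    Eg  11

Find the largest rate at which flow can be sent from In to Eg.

Augment In→C→D→Eg: bottleneck 2, flow now 2.
Augment In→R1→D→Eg: bottleneck 4, flow now 6.
Augment In→E→D→Eg: bottleneck 6, flow now 12.
Augment In→E→B→Eg: bottleneck 4, flow now 16.
No augmenting path remains; maximum flow = 16.
In the residual graph, reachable from In: {In, R1}.
Min-cut edges: In→C (2), In→E (10), R1→D (4); capacity 2 + 10 + 4 = 16.
This cut is saturated, so no flow can exceed 16.

16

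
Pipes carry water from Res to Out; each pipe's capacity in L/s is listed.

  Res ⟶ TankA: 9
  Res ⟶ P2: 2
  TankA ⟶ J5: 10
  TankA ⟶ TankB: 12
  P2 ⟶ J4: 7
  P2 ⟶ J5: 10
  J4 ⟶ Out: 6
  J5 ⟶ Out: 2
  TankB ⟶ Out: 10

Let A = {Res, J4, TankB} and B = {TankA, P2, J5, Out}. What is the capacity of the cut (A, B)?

Edges leaving {Res, J4, TankB}: Res→TankA (9), Res→P2 (2), J4→Out (6), TankB→Out (10).
Cut capacity = 9 + 2 + 6 + 10 = 27.

27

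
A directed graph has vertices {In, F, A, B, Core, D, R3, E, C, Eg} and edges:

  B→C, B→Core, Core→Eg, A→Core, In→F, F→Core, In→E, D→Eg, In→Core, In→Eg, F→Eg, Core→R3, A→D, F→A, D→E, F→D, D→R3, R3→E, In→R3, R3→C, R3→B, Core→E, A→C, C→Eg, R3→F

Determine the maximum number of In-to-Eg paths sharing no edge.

Assign every edge capacity 1; by Menger, the answer equals the max flow.
Path In→Eg (+1); total 1.
Path In→F→Eg (+1); total 2.
Path In→Core→Eg (+1); total 3.
Path In→R3→C→Eg (+1); total 4.
No residual In→Eg path; max flow = 4.
Certifying cut of size 4: {In→Core, In→Eg, In→F, In→R3}.

4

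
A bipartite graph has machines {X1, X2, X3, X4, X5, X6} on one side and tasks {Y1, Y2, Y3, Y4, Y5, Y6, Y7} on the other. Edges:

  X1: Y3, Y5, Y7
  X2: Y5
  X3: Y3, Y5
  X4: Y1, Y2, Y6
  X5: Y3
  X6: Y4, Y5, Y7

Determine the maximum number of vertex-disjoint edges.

5

Unit-capacity flow: source→left, listed edges, right→sink; max matching = max flow.
Augmenting path X1→Y3 (+1); matched 1.
Augmenting path X2→Y5 (+1); matched 2.
Augmenting path X4→Y1 (+1); matched 3.
Augmenting path X6→Y4 (+1); matched 4.
Augmenting path X3→Y3→X1→Y7 (+1); matched 5.
No augmenting path remains; maximum matching = 5.
König certificate: {X1, X4, X6, Y3, Y5} is a vertex cover of size 5 (every listed pair touches it), so no matching can be larger.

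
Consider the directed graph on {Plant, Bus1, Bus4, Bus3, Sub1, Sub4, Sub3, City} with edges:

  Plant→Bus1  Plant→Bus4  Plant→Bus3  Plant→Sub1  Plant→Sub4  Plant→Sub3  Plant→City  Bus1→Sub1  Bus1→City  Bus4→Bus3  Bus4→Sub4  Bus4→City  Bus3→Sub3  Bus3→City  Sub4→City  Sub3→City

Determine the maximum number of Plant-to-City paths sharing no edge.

6

Assign every edge capacity 1; by Menger, the answer equals the max flow.
Path Plant→City (+1); total 1.
Path Plant→Bus1→City (+1); total 2.
Path Plant→Bus4→City (+1); total 3.
Path Plant→Bus3→City (+1); total 4.
Path Plant→Sub4→City (+1); total 5.
Path Plant→Sub3→City (+1); total 6.
No residual Plant→City path; max flow = 6.
Certifying cut of size 6: {Plant→Bus1, Plant→Bus3, Plant→Bus4, Plant→City, Plant→Sub3, Plant→Sub4}.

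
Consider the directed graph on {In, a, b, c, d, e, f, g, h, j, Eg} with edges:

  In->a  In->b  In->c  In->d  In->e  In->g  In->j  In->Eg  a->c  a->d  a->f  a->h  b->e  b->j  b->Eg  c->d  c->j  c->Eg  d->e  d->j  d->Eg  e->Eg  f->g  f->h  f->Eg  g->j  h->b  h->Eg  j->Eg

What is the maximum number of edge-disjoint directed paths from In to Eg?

Assign every edge capacity 1; by Menger, the answer equals the max flow.
Path In→Eg (+1); total 1.
Path In→b→Eg (+1); total 2.
Path In→c→Eg (+1); total 3.
Path In→d→Eg (+1); total 4.
Path In→e→Eg (+1); total 5.
Path In→j→Eg (+1); total 6.
Path In→a→f→Eg (+1); total 7.
No residual In→Eg path; max flow = 7.
Certifying cut of size 7: {In→Eg, In→a, In→b, In→c, In→d, In→e, j→Eg}.

7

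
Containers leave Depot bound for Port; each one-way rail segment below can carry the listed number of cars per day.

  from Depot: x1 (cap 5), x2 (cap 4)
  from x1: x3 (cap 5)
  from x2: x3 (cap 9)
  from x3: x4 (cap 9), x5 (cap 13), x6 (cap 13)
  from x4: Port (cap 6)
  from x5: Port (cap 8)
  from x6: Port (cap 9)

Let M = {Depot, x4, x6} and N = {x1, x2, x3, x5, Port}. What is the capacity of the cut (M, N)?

24

Edges leaving {Depot, x4, x6}: Depot→x1 (5), Depot→x2 (4), x4→Port (6), x6→Port (9).
Cut capacity = 5 + 4 + 6 + 9 = 24.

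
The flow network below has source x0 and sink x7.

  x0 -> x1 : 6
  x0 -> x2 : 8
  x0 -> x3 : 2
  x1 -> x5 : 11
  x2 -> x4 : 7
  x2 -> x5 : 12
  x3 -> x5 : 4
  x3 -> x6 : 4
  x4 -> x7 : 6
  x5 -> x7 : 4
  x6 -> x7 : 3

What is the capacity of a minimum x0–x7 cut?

Augment x0→x1→x5→x7: bottleneck 4, flow now 4.
Augment x0→x2→x4→x7: bottleneck 6, flow now 10.
Augment x0→x3→x6→x7: bottleneck 2, flow now 12.
No augmenting path remains; maximum flow = 12.
By max-flow min-cut, the minimum cut capacity equals the max flow.
In the residual graph, reachable from x0: {x0, x1, x2, x4, x5}.
Min-cut edges: x0→x3 (2), x4→x7 (6), x5→x7 (4); capacity 2 + 6 + 4 = 12.

12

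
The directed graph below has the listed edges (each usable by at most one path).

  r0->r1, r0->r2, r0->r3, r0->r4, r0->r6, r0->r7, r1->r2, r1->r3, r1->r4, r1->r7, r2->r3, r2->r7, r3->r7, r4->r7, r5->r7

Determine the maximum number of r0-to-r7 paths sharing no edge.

5

Assign every edge capacity 1; by Menger, the answer equals the max flow.
Path r0→r7 (+1); total 1.
Path r0→r1→r7 (+1); total 2.
Path r0→r2→r7 (+1); total 3.
Path r0→r3→r7 (+1); total 4.
Path r0→r4→r7 (+1); total 5.
No residual r0→r7 path; max flow = 5.
Certifying cut of size 5: {r0→r1, r0→r2, r0→r3, r0→r4, r0→r7}.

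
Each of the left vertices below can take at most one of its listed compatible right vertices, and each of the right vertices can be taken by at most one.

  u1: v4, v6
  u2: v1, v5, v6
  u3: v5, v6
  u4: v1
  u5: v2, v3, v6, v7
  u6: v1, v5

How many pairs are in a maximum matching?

Unit-capacity flow: source→left, listed edges, right→sink; max matching = max flow.
Augmenting path u1→v4 (+1); matched 1.
Augmenting path u2→v1 (+1); matched 2.
Augmenting path u3→v5 (+1); matched 3.
Augmenting path u5→v2 (+1); matched 4.
Augmenting path u4→v1→u2→v6 (+1); matched 5.
No augmenting path remains; maximum matching = 5.
König certificate: {u1, u5, v1, v5, v6} is a vertex cover of size 5 (every listed pair touches it), so no matching can be larger.

5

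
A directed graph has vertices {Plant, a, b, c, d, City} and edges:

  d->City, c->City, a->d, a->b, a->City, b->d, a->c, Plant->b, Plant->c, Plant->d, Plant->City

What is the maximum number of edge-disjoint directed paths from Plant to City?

3

Assign every edge capacity 1; by Menger, the answer equals the max flow.
Path Plant→City (+1); total 1.
Path Plant→c→City (+1); total 2.
Path Plant→d→City (+1); total 3.
No residual Plant→City path; max flow = 3.
Certifying cut of size 3: {Plant→City, Plant→c, d→City}.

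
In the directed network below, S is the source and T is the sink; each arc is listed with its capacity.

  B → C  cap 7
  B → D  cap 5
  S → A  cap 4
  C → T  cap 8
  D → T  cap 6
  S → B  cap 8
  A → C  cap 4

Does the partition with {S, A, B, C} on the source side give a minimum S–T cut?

No — its capacity is 13, but the minimum cut has capacity 12.

Given cut capacity: 5 + 8 = 13.
Augment S→A→C→T: bottleneck 4, flow now 4.
Augment S→B→C→T: bottleneck 4, flow now 8.
Augment S→B→D→T: bottleneck 4, flow now 12.
No augmenting path remains; maximum flow = 12.
In the residual graph, reachable from S: {S}.
Min-cut edges: S→A (4), S→B (8); capacity 4 + 8 = 12.
Cut capacity 13 exceeds the max flow 12, so it is not minimum.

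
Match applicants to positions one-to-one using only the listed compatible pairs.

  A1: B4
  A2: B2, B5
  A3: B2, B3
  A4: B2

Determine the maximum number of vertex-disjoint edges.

Unit-capacity flow: source→left, listed edges, right→sink; max matching = max flow.
Augmenting path A1→B4 (+1); matched 1.
Augmenting path A2→B2 (+1); matched 2.
Augmenting path A3→B3 (+1); matched 3.
Augmenting path A4→B2→A2→B5 (+1); matched 4.
No augmenting path remains; maximum matching = 4.
König certificate: {A1, A2, A3, A4} is a vertex cover of size 4 (every listed pair touches it), so no matching can be larger.

4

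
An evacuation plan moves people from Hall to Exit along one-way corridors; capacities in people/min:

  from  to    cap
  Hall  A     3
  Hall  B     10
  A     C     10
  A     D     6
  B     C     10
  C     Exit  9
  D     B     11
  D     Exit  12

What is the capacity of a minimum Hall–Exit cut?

Augment Hall→A→C→Exit: bottleneck 3, flow now 3.
Augment Hall→B→C→Exit: bottleneck 6, flow now 9.
Augment Hall→B→C→A→D→Exit: bottleneck 3, flow now 12. (uses reverse residual edge)
No augmenting path remains; maximum flow = 12.
By max-flow min-cut, the minimum cut capacity equals the max flow.
In the residual graph, reachable from Hall: {Hall, B, C}.
Min-cut edges: Hall→A (3), C→Exit (9); capacity 3 + 9 = 12.

12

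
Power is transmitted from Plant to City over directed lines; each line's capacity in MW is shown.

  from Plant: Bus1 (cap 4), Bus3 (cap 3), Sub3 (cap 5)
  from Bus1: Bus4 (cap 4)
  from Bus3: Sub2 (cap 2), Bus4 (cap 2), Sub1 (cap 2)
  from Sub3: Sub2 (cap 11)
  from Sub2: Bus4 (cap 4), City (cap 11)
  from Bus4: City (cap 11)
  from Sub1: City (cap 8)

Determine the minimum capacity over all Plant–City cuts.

Augment Plant→Bus1→Bus4→City: bottleneck 4, flow now 4.
Augment Plant→Bus3→Sub2→City: bottleneck 2, flow now 6.
Augment Plant→Bus3→Bus4→City: bottleneck 1, flow now 7.
Augment Plant→Sub3→Sub2→City: bottleneck 5, flow now 12.
No augmenting path remains; maximum flow = 12.
By max-flow min-cut, the minimum cut capacity equals the max flow.
In the residual graph, reachable from Plant: {Plant}.
Min-cut edges: Plant→Bus1 (4), Plant→Bus3 (3), Plant→Sub3 (5); capacity 4 + 3 + 5 = 12.

12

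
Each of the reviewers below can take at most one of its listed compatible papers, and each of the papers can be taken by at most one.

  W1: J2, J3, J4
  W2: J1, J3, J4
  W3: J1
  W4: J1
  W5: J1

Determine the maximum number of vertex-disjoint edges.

Unit-capacity flow: source→left, listed edges, right→sink; max matching = max flow.
Augmenting path W1→J2 (+1); matched 1.
Augmenting path W2→J1 (+1); matched 2.
Augmenting path W3→J1→W2→J3 (+1); matched 3.
No augmenting path remains; maximum matching = 3.
König certificate: {W1, W2, J1} is a vertex cover of size 3 (every listed pair touches it), so no matching can be larger.

3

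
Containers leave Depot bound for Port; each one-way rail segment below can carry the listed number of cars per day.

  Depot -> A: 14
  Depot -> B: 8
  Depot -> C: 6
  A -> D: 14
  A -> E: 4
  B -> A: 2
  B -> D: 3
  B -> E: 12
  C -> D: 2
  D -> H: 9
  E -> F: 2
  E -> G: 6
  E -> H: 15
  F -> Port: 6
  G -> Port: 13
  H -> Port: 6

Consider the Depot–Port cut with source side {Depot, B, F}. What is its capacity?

43

Edges leaving {Depot, B, F}: Depot→A (14), Depot→C (6), B→A (2), B→D (3), B→E (12), F→Port (6).
Cut capacity = 14 + 6 + 2 + 3 + 12 + 6 = 43.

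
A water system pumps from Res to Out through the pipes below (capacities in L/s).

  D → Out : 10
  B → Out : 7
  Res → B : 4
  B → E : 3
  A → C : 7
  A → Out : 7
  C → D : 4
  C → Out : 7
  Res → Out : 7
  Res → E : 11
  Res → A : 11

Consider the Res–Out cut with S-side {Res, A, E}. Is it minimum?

Given cut capacity: 4 + 7 + 7 + 7 = 25.
Augment Res→Out: bottleneck 7, flow now 7.
Augment Res→A→Out: bottleneck 7, flow now 14.
Augment Res→B→Out: bottleneck 4, flow now 18.
Augment Res→A→C→Out: bottleneck 4, flow now 22.
No augmenting path remains; maximum flow = 22.
In the residual graph, reachable from Res: {Res, E}.
Min-cut edges: Res→A (11), Res→B (4), Res→Out (7); capacity 11 + 4 + 7 = 22.
Cut capacity 25 exceeds the max flow 22, so it is not minimum.

No — its capacity is 25, but the minimum cut has capacity 22.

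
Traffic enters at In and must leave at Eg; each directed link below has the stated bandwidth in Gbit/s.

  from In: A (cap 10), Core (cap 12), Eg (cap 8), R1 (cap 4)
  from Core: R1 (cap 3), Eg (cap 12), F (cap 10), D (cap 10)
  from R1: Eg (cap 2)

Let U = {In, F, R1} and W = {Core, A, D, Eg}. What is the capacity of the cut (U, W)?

Edges leaving {In, F, R1}: In→Core (12), In→A (10), In→Eg (8), R1→Eg (2).
Cut capacity = 12 + 10 + 8 + 2 = 32.

32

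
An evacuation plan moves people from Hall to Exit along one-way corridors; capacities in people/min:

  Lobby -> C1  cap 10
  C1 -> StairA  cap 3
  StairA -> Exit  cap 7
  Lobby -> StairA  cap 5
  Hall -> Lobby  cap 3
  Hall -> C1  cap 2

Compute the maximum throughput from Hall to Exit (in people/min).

5

Augment Hall→C1→StairA→Exit: bottleneck 2, flow now 2.
Augment Hall→Lobby→StairA→Exit: bottleneck 3, flow now 5.
No augmenting path remains; maximum flow = 5.
In the residual graph, reachable from Hall: {Hall}.
Min-cut edges: Hall→C1 (2), Hall→Lobby (3); capacity 2 + 3 = 5.
This cut is saturated, so no flow can exceed 5.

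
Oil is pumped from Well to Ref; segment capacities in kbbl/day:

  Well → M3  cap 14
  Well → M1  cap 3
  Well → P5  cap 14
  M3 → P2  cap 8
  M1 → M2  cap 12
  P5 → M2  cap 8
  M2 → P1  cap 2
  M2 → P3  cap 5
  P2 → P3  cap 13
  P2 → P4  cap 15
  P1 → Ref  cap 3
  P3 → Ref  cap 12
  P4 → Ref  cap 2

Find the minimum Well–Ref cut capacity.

15

Augment Well→M3→P2→P3→Ref: bottleneck 8, flow now 8.
Augment Well→M1→M2→P1→Ref: bottleneck 2, flow now 10.
Augment Well→M1→M2→P3→Ref: bottleneck 1, flow now 11.
Augment Well→P5→M2→P3→Ref: bottleneck 3, flow now 14.
Augment Well→P5→M2→P3→P2→P4→Ref: bottleneck 1, flow now 15. (uses reverse residual edge)
No augmenting path remains; maximum flow = 15.
By max-flow min-cut, the minimum cut capacity equals the max flow.
In the residual graph, reachable from Well: {Well, M3, M1, P5, M2}.
Min-cut edges: M3→P2 (8), M2→P1 (2), M2→P3 (5); capacity 8 + 2 + 5 = 15.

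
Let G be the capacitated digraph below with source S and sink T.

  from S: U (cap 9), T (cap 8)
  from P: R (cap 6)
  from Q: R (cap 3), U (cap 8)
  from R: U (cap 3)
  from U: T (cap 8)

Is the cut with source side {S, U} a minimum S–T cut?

Given cut capacity: 8 + 8 = 16.
Augment S→T: bottleneck 8, flow now 8.
Augment S→U→T: bottleneck 8, flow now 16.
No augmenting path remains; maximum flow = 16.
Cut capacity 16 equals the max flow, so it is a minimum cut.

Yes — it is a minimum cut (capacity 16).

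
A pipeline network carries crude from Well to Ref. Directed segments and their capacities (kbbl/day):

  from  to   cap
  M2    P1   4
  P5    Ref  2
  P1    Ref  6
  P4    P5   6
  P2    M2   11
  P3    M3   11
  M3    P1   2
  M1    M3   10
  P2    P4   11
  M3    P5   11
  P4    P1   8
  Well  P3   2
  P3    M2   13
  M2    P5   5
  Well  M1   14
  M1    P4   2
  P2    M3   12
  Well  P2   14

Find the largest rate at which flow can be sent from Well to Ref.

Augment Well→P3→M2→P5→Ref: bottleneck 2, flow now 2.
Augment Well→M1→M3→P1→Ref: bottleneck 2, flow now 4.
Augment Well→M1→P4→P1→Ref: bottleneck 2, flow now 6.
Augment Well→P2→M2→P1→Ref: bottleneck 2, flow now 8.
No augmenting path remains; maximum flow = 8.
In the residual graph, reachable from Well: {Well, P3, M1, P2, M2, M3, P4, P5, P1}.
Min-cut edges: P5→Ref (2), P1→Ref (6); capacity 2 + 6 = 8.
This cut is saturated, so no flow can exceed 8.

8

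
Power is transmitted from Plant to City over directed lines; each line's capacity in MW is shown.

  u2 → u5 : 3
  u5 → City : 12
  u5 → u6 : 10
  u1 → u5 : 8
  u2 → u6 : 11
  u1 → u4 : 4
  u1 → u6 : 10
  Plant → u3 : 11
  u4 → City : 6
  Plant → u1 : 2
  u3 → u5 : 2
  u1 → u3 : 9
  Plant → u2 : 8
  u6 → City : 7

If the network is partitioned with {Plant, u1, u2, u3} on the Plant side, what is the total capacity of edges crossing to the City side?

38

Edges leaving {Plant, u1, u2, u3}: u1→u4 (4), u1→u5 (8), u1→u6 (10), u2→u5 (3), u2→u6 (11), u3→u5 (2).
Cut capacity = 4 + 8 + 10 + 3 + 11 + 2 = 38.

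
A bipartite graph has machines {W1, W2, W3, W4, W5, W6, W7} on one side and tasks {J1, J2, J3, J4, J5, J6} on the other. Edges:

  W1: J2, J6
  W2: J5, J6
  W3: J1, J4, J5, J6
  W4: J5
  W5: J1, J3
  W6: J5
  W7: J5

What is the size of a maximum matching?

5

Unit-capacity flow: source→left, listed edges, right→sink; max matching = max flow.
Augmenting path W1→J2 (+1); matched 1.
Augmenting path W2→J5 (+1); matched 2.
Augmenting path W3→J1 (+1); matched 3.
Augmenting path W5→J3 (+1); matched 4.
Augmenting path W4→J5→W2→J6 (+1); matched 5.
No augmenting path remains; maximum matching = 5.
König certificate: {W1, W2, W3, W5, J5} is a vertex cover of size 5 (every listed pair touches it), so no matching can be larger.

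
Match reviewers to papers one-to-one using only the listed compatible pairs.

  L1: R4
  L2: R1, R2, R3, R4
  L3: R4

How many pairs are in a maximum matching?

Unit-capacity flow: source→left, listed edges, right→sink; max matching = max flow.
Augmenting path L1→R4 (+1); matched 1.
Augmenting path L2→R1 (+1); matched 2.
No augmenting path remains; maximum matching = 2.
König certificate: {L2, R4} is a vertex cover of size 2 (every listed pair touches it), so no matching can be larger.

2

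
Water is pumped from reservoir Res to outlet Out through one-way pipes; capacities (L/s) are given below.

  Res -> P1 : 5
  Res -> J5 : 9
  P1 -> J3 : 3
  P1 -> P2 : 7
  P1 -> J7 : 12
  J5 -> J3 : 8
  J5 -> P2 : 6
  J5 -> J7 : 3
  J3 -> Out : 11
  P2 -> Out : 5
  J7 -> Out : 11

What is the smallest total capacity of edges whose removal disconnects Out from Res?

Augment Res→P1→J3→Out: bottleneck 3, flow now 3.
Augment Res→P1→P2→Out: bottleneck 2, flow now 5.
Augment Res→J5→J3→Out: bottleneck 8, flow now 13.
Augment Res→J5→P2→Out: bottleneck 1, flow now 14.
No augmenting path remains; maximum flow = 14.
By max-flow min-cut, the minimum cut capacity equals the max flow.
In the residual graph, reachable from Res: {Res}.
Min-cut edges: Res→P1 (5), Res→J5 (9); capacity 5 + 9 = 14.

14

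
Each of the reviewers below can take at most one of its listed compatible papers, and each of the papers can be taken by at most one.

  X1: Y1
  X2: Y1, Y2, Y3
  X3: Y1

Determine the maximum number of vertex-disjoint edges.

Unit-capacity flow: source→left, listed edges, right→sink; max matching = max flow.
Augmenting path X1→Y1 (+1); matched 1.
Augmenting path X2→Y2 (+1); matched 2.
No augmenting path remains; maximum matching = 2.
König certificate: {X2, Y1} is a vertex cover of size 2 (every listed pair touches it), so no matching can be larger.

2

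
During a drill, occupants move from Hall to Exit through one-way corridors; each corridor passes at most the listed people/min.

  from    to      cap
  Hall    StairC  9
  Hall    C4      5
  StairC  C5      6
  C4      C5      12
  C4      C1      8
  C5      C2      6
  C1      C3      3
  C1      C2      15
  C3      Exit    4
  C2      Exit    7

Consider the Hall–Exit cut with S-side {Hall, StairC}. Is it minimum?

Given cut capacity: 5 + 6 = 11.
Augment Hall→StairC→C5→C2→Exit: bottleneck 6, flow now 6.
Augment Hall→C4→C1→C3→Exit: bottleneck 3, flow now 9.
Augment Hall→C4→C1→C2→Exit: bottleneck 1, flow now 10.
No augmenting path remains; maximum flow = 10.
In the residual graph, reachable from Hall: {Hall, StairC, C4, C5, C1, C2}.
Min-cut edges: C1→C3 (3), C2→Exit (7); capacity 3 + 7 = 10.
Cut capacity 11 exceeds the max flow 10, so it is not minimum.

No — its capacity is 11, but the minimum cut has capacity 10.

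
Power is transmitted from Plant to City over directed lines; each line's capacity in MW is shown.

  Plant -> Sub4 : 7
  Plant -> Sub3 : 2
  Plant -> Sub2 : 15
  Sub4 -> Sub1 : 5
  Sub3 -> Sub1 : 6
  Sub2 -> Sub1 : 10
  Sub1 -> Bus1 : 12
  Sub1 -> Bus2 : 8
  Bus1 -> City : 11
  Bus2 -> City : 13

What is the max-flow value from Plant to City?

17

Augment Plant→Sub4→Sub1→Bus1→City: bottleneck 5, flow now 5.
Augment Plant→Sub3→Sub1→Bus1→City: bottleneck 2, flow now 7.
Augment Plant→Sub2→Sub1→Bus1→City: bottleneck 4, flow now 11.
Augment Plant→Sub2→Sub1→Bus2→City: bottleneck 6, flow now 17.
No augmenting path remains; maximum flow = 17.
In the residual graph, reachable from Plant: {Plant, Sub4, Sub2}.
Min-cut edges: Plant→Sub3 (2), Sub4→Sub1 (5), Sub2→Sub1 (10); capacity 2 + 5 + 10 = 17.
This cut is saturated, so no flow can exceed 17.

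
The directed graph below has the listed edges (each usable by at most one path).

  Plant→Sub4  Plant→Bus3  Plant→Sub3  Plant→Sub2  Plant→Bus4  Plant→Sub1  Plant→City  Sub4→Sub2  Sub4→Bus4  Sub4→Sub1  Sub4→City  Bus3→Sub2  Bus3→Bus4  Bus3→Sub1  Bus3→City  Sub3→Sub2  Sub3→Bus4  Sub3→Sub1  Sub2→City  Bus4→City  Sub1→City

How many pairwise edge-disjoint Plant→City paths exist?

6

Assign every edge capacity 1; by Menger, the answer equals the max flow.
Path Plant→City (+1); total 1.
Path Plant→Sub4→City (+1); total 2.
Path Plant→Bus3→City (+1); total 3.
Path Plant→Sub2→City (+1); total 4.
Path Plant→Bus4→City (+1); total 5.
Path Plant→Sub1→City (+1); total 6.
No residual Plant→City path; max flow = 6.
Certifying cut of size 6: {Bus4→City, Plant→Bus3, Plant→City, Plant→Sub4, Sub1→City, Sub2→City}.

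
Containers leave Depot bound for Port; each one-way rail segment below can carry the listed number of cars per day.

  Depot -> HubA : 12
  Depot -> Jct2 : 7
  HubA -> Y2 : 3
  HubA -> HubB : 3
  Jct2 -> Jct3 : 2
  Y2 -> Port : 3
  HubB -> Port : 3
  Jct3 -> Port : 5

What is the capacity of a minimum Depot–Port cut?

8

Augment Depot→HubA→Y2→Port: bottleneck 3, flow now 3.
Augment Depot→HubA→HubB→Port: bottleneck 3, flow now 6.
Augment Depot→Jct2→Jct3→Port: bottleneck 2, flow now 8.
No augmenting path remains; maximum flow = 8.
By max-flow min-cut, the minimum cut capacity equals the max flow.
In the residual graph, reachable from Depot: {Depot, HubA, Jct2}.
Min-cut edges: HubA→Y2 (3), HubA→HubB (3), Jct2→Jct3 (2); capacity 3 + 3 + 2 = 8.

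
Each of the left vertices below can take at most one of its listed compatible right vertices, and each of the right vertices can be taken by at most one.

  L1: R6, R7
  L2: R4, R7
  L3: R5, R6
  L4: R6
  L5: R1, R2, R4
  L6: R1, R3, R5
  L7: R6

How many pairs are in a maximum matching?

6

Unit-capacity flow: source→left, listed edges, right→sink; max matching = max flow.
Augmenting path L1→R6 (+1); matched 1.
Augmenting path L2→R4 (+1); matched 2.
Augmenting path L3→R5 (+1); matched 3.
Augmenting path L5→R1 (+1); matched 4.
Augmenting path L6→R3 (+1); matched 5.
Augmenting path L4→R6→L1→R7 (+1); matched 6.
No augmenting path remains; maximum matching = 6.
König certificate: {L1, L2, L3, L5, L6, R6} is a vertex cover of size 6 (every listed pair touches it), so no matching can be larger.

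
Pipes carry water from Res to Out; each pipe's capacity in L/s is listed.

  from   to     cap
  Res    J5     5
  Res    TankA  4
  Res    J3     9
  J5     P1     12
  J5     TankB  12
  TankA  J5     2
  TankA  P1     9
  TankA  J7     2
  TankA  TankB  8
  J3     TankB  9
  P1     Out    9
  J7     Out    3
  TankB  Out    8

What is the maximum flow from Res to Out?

17

Augment Res→J5→P1→Out: bottleneck 5, flow now 5.
Augment Res→TankA→P1→Out: bottleneck 4, flow now 9.
Augment Res→J3→TankB→Out: bottleneck 8, flow now 17.
No augmenting path remains; maximum flow = 17.
In the residual graph, reachable from Res: {Res, J3, TankB}.
Min-cut edges: Res→J5 (5), Res→TankA (4), TankB→Out (8); capacity 5 + 4 + 8 = 17.
This cut is saturated, so no flow can exceed 17.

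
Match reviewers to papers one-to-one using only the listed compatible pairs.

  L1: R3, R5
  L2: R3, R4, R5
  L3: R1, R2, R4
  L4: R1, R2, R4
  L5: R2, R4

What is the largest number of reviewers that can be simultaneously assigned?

Unit-capacity flow: source→left, listed edges, right→sink; max matching = max flow.
Augmenting path L1→R3 (+1); matched 1.
Augmenting path L2→R4 (+1); matched 2.
Augmenting path L3→R1 (+1); matched 3.
Augmenting path L4→R2 (+1); matched 4.
Augmenting path L5→R4→L2→R5 (+1); matched 5.
No augmenting path remains; maximum matching = 5.
König certificate: {L1, L2, L3, L4, L5} is a vertex cover of size 5 (every listed pair touches it), so no matching can be larger.

5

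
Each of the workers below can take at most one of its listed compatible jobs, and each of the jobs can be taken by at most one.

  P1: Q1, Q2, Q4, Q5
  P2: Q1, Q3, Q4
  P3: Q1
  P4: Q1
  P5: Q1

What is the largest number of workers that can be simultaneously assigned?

3

Unit-capacity flow: source→left, listed edges, right→sink; max matching = max flow.
Augmenting path P1→Q1 (+1); matched 1.
Augmenting path P2→Q3 (+1); matched 2.
Augmenting path P3→Q1→P1→Q2 (+1); matched 3.
No augmenting path remains; maximum matching = 3.
König certificate: {P1, P2, Q1} is a vertex cover of size 3 (every listed pair touches it), so no matching can be larger.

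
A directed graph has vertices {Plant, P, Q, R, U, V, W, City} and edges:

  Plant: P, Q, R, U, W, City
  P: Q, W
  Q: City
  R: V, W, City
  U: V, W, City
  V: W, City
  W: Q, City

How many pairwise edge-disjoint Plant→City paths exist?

Assign every edge capacity 1; by Menger, the answer equals the max flow.
Path Plant→City (+1); total 1.
Path Plant→Q→City (+1); total 2.
Path Plant→R→City (+1); total 3.
Path Plant→U→City (+1); total 4.
Path Plant→W→City (+1); total 5.
No residual Plant→City path; max flow = 5.
Certifying cut of size 5: {Plant→City, Plant→R, Plant→U, Q→City, W→City}.

5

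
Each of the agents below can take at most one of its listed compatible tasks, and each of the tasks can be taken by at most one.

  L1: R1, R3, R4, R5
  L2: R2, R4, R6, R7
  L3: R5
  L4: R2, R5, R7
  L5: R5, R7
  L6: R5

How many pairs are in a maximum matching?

Unit-capacity flow: source→left, listed edges, right→sink; max matching = max flow.
Augmenting path L1→R1 (+1); matched 1.
Augmenting path L2→R2 (+1); matched 2.
Augmenting path L3→R5 (+1); matched 3.
Augmenting path L4→R7 (+1); matched 4.
Augmenting path L5→R7→L4→R2→L2→R4 (+1); matched 5.
No augmenting path remains; maximum matching = 5.
König certificate: {L1, L2, L4, L5, R5} is a vertex cover of size 5 (every listed pair touches it), so no matching can be larger.

5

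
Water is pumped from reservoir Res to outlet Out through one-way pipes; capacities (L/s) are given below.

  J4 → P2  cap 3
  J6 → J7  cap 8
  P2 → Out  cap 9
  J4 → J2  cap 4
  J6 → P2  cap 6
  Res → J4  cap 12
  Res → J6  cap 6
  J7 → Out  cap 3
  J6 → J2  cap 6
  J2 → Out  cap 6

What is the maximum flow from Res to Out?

13

Augment Res→J4→P2→Out: bottleneck 3, flow now 3.
Augment Res→J4→J2→Out: bottleneck 4, flow now 7.
Augment Res→J6→P2→Out: bottleneck 6, flow now 13.
No augmenting path remains; maximum flow = 13.
In the residual graph, reachable from Res: {Res, J4}.
Min-cut edges: Res→J6 (6), J4→P2 (3), J4→J2 (4); capacity 6 + 3 + 4 = 13.
This cut is saturated, so no flow can exceed 13.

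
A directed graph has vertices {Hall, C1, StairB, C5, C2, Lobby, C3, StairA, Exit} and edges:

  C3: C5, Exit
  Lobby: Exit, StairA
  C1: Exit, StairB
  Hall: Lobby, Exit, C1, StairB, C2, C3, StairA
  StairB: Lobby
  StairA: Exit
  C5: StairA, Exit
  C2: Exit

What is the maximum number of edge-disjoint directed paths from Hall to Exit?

Assign every edge capacity 1; by Menger, the answer equals the max flow.
Path Hall→Exit (+1); total 1.
Path Hall→C1→Exit (+1); total 2.
Path Hall→C2→Exit (+1); total 3.
Path Hall→Lobby→Exit (+1); total 4.
Path Hall→C3→Exit (+1); total 5.
Path Hall→StairA→Exit (+1); total 6.
No residual Hall→Exit path; max flow = 6.
Certifying cut of size 6: {Hall→C1, Hall→C2, Hall→C3, Hall→Exit, Lobby→Exit, StairA→Exit}.

6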